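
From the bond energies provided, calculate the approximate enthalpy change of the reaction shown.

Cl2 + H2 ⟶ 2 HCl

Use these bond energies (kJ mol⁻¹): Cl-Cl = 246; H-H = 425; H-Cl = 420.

Bonds broken (reactants):
  Cl-Cl: 1 × 246 = 246
  H-H: 1 × 425 = 425
  Σ(broken) = 671 kJ
Bonds formed (products):
  H-Cl: 2 × 420 = 840
  Σ(formed) = 840 kJ
ΔH = Σ(broken) − Σ(formed) = 671 − 840 = −169 kJ

ΔH ≈ −169 kJ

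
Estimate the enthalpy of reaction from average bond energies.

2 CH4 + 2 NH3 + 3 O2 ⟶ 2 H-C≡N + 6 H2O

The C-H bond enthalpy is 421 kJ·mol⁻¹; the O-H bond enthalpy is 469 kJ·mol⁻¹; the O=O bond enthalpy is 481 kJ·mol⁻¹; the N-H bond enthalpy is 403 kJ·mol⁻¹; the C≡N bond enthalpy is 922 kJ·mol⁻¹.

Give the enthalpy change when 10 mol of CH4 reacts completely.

ΔH = −5425 kJ

Bonds broken (reactants):
  C-H: 8 × 421 = 3368
  N-H: 6 × 403 = 2418
  O=O: 3 × 481 = 1443
  Σ(broken) = 7229 kJ
Bonds formed (products):
  C≡N: 2 × 922 = 1844
  C-H: 2 × 421 = 842
  O-H: 12 × 469 = 5628
  Σ(formed) = 8314 kJ
ΔH = Σ(broken) − Σ(formed) = 7229 − 8314 = −1085 kJ
For 5× the reaction as written: 5 × (−1085) = −5425 kJ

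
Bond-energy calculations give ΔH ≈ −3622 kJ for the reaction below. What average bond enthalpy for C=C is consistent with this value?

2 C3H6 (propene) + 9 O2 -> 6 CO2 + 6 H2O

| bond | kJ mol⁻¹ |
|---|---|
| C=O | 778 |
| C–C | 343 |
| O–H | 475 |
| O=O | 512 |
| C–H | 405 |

Let D be the C=C bond energy.
Σ(broken) = 2×343 + 12×405 + 2×D + 9×512 = 10154 + 2D
Σ(formed) = 12×778 + 12×475 = 15036
ΔH = Σ(broken) − Σ(formed) = (10154 + 2D) − (15036) = −4882 + 2D
Setting this equal to −3622 kJ gives 2D = 1260, so D = 630 kJ/mol.

D(C=C) ≈ 630 kJ/mol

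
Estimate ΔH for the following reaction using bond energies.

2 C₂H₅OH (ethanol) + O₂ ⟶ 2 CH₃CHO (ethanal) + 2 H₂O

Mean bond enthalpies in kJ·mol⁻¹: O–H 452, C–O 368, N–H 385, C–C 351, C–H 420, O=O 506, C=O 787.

ΔH ≈ −396 kJ

Bonds broken (reactants):
  C–C: 2 × 351 = 702
  C–H: 10 × 420 = 4200
  C–O: 2 × 368 = 736
  O–H: 2 × 452 = 904
  O=O: 1 × 506 = 506
  Σ(broken) = 7048 kJ
Bonds formed (products):
  C–C: 2 × 351 = 702
  C–H: 8 × 420 = 3360
  C=O: 2 × 787 = 1574
  O–H: 4 × 452 = 1808
  Σ(formed) = 7444 kJ
ΔH = Σ(broken) − Σ(formed) = 7048 − 7444 = −396 kJ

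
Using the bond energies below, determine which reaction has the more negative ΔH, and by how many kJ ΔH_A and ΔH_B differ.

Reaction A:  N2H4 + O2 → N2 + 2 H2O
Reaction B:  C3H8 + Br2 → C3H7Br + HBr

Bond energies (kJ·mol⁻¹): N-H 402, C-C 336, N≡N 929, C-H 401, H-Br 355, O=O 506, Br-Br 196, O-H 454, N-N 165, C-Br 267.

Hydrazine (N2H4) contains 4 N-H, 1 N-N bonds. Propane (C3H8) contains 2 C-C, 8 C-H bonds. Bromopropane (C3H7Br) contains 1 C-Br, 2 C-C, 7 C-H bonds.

Reaction A, by 441 kJ

Reaction A:
  Bonds broken (reactants):
    N-H: 4 × 402 = 1608
    N-N: 1 × 165 = 165
    O=O: 1 × 506 = 506
    Σ(broken) = 2279 kJ
  Bonds formed (products):
    N≡N: 1 × 929 = 929
    O-H: 4 × 454 = 1816
    Σ(formed) = 2745 kJ
  ΔH_A = 2279 − 2745 = −466 kJ
Reaction B:
  Bonds broken (reactants):
    Br-Br: 1 × 196 = 196
    C-C: 2 × 336 = 672
    C-H: 8 × 401 = 3208
    Σ(broken) = 4076 kJ
  Bonds formed (products):
    C-Br: 1 × 267 = 267
    C-C: 2 × 336 = 672
    C-H: 7 × 401 = 2807
    H-Br: 1 × 355 = 355
    Σ(formed) = 4101 kJ
  ΔH_B = 4076 − 4101 = −25 kJ
ΔH_A − ΔH_B = −441 kJ, so reaction A has the more negative ΔH; |ΔH_A − ΔH_B| = 441 kJ.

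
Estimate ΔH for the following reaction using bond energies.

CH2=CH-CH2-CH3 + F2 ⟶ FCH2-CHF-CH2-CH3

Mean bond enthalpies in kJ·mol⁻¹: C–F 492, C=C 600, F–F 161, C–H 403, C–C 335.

Bonds broken (reactants):
  C–C: 2 × 335 = 670
  C–H: 8 × 403 = 3224
  C=C: 1 × 600 = 600
  F–F: 1 × 161 = 161
  Σ(broken) = 4655 kJ
Bonds formed (products):
  C–C: 3 × 335 = 1005
  C–F: 2 × 492 = 984
  C–H: 8 × 403 = 3224
  Σ(formed) = 5213 kJ
ΔH = Σ(broken) − Σ(formed) = 4655 − 5213 = −558 kJ

ΔH ≈ −558 kJ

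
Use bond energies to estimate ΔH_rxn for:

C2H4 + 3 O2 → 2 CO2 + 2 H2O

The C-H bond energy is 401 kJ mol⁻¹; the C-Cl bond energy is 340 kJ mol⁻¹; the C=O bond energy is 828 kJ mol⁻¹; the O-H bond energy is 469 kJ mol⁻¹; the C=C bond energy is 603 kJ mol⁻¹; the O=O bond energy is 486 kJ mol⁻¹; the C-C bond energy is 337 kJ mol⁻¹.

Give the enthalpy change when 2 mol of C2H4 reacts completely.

ΔH = −3046 kJ

Bonds broken (reactants):
  C-H: 4 × 401 = 1604
  C=C: 1 × 603 = 603
  O=O: 3 × 486 = 1458
  Σ(broken) = 3665 kJ
Bonds formed (products):
  C=O: 4 × 828 = 3312
  O-H: 4 × 469 = 1876
  Σ(formed) = 5188 kJ
ΔH = Σ(broken) − Σ(formed) = 3665 − 5188 = −1523 kJ
For 2× the reaction as written: 2 × (−1523) = −3046 kJ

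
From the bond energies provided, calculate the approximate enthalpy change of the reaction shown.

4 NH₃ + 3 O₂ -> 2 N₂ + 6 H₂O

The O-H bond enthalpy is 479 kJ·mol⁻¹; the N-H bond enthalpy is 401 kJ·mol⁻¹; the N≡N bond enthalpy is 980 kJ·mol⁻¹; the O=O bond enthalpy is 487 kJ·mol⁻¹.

Bonds broken (reactants):
  N-H: 12 × 401 = 4812
  O=O: 3 × 487 = 1461
  Σ(broken) = 6273 kJ
Bonds formed (products):
  N≡N: 2 × 980 = 1960
  O-H: 12 × 479 = 5748
  Σ(formed) = 7708 kJ
ΔH = Σ(broken) − Σ(formed) = 6273 − 7708 = −1435 kJ

ΔH ≈ −1435 kJ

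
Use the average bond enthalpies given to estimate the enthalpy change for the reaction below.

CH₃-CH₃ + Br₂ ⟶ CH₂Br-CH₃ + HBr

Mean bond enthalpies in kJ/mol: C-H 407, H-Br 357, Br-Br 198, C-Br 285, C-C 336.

Bonds broken (reactants):
  Br-Br: 1 × 198 = 198
  C-C: 1 × 336 = 336
  C-H: 6 × 407 = 2442
  Σ(broken) = 2976 kJ
Bonds formed (products):
  C-Br: 1 × 285 = 285
  C-C: 1 × 336 = 336
  C-H: 5 × 407 = 2035
  H-Br: 1 × 357 = 357
  Σ(formed) = 3013 kJ
ΔH = Σ(broken) − Σ(formed) = 2976 − 3013 = −37 kJ

ΔH ≈ −37 kJ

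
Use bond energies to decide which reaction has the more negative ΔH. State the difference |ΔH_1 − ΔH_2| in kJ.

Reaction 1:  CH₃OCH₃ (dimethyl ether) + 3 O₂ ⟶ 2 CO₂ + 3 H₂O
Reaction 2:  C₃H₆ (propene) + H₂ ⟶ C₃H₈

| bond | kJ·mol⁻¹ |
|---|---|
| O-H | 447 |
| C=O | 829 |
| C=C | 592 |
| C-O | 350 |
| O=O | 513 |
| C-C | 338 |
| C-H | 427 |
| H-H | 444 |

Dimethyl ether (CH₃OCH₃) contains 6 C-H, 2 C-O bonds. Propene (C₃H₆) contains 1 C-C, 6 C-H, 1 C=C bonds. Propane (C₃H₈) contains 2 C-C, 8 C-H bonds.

Reaction 1:
  Bonds broken (reactants):
    C-H: 6 × 427 = 2562
    C-O: 2 × 350 = 700
    O=O: 3 × 513 = 1539
    Σ(broken) = 4801 kJ
  Bonds formed (products):
    C=O: 4 × 829 = 3316
    O-H: 6 × 447 = 2682
    Σ(formed) = 5998 kJ
  ΔH_1 = 4801 − 5998 = −1197 kJ
Reaction 2:
  Bonds broken (reactants):
    C-C: 1 × 338 = 338
    C-H: 6 × 427 = 2562
    C=C: 1 × 592 = 592
    H-H: 1 × 444 = 444
    Σ(broken) = 3936 kJ
  Bonds formed (products):
    C-C: 2 × 338 = 676
    C-H: 8 × 427 = 3416
    Σ(formed) = 4092 kJ
  ΔH_2 = 3936 − 4092 = −156 kJ
ΔH_1 − ΔH_2 = −1041 kJ, so reaction 1 has the more negative ΔH; |ΔH_1 − ΔH_2| = 1041 kJ.

Reaction 1, by 1041 kJ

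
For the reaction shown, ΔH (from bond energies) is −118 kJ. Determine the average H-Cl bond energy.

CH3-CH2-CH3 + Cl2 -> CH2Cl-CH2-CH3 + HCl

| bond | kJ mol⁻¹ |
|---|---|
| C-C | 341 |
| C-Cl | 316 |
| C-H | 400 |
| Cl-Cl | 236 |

D(H-Cl) ≈ 438 kJ/mol

Let D be the H-Cl bond energy.
Σ(broken) = 2×341 + 8×400 + 1×236 = 4118
Σ(formed) = 2×341 + 1×316 + 7×400 + 1×D = 3798 + D
ΔH = Σ(broken) − Σ(formed) = (4118) − (3798 + D) = +320 − D
Setting this equal to −118 kJ gives D = 438 kJ/mol.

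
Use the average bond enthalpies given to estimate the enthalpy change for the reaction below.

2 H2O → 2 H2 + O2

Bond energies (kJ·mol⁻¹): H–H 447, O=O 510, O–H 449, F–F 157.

Bonds broken (reactants):
  O–H: 4 × 449 = 1796
  Σ(broken) = 1796 kJ
Bonds formed (products):
  H–H: 2 × 447 = 894
  O=O: 1 × 510 = 510
  Σ(formed) = 1404 kJ
ΔH = Σ(broken) − Σ(formed) = 1796 − 1404 = +392 kJ

ΔH ≈ +392 kJ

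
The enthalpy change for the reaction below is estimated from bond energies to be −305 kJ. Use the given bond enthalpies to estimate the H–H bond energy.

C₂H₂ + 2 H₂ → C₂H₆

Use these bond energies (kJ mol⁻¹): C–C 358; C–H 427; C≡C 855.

Let D be the H–H bond energy.
Σ(broken) = 1×855 + 2×427 + 2×D = 1709 + 2D
Σ(formed) = 1×358 + 6×427 = 2920
ΔH = Σ(broken) − Σ(formed) = (1709 + 2D) − (2920) = −1211 + 2D
Setting this equal to −305 kJ gives 2D = 906, so D = 453 kJ/mol.

D(H–H) ≈ 453 kJ/mol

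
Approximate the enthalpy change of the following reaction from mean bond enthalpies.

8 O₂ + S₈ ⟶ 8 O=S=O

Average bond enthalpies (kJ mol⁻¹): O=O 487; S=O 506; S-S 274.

ΔH ≈ −2008 kJ

Bonds broken (reactants):
  O=O: 8 × 487 = 3896
  S-S: 8 × 274 = 2192
  Σ(broken) = 6088 kJ
Bonds formed (products):
  S=O: 16 × 506 = 8096
  Σ(formed) = 8096 kJ
ΔH = Σ(broken) − Σ(formed) = 6088 − 8096 = −2008 kJ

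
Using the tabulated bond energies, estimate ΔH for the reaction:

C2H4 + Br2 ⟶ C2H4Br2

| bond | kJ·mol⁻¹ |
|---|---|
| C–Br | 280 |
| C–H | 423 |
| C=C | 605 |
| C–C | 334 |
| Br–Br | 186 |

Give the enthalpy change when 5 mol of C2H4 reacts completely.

ΔH = −515 kJ

Bonds broken (reactants):
  Br–Br: 1 × 186 = 186
  C–H: 4 × 423 = 1692
  C=C: 1 × 605 = 605
  Σ(broken) = 2483 kJ
Bonds formed (products):
  C–Br: 2 × 280 = 560
  C–C: 1 × 334 = 334
  C–H: 4 × 423 = 1692
  Σ(formed) = 2586 kJ
ΔH = Σ(broken) − Σ(formed) = 2483 − 2586 = −103 kJ
For 5× the reaction as written: 5 × (−103) = −515 kJ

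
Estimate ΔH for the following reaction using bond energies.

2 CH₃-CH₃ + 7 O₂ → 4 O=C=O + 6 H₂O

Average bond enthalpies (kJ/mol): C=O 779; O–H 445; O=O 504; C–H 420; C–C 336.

Bonds broken (reactants):
  C–C: 2 × 336 = 672
  C–H: 12 × 420 = 5040
  O=O: 7 × 504 = 3528
  Σ(broken) = 9240 kJ
Bonds formed (products):
  C=O: 8 × 779 = 6232
  O–H: 12 × 445 = 5340
  Σ(formed) = 11572 kJ
ΔH = Σ(broken) − Σ(formed) = 9240 − 11572 = −2332 kJ

ΔH ≈ −2332 kJ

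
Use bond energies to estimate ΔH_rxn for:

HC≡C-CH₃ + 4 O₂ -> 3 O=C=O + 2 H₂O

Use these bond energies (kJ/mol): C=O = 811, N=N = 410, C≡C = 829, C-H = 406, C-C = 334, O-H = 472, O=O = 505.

ΔH ≈ −1947 kJ

Bonds broken (reactants):
  C≡C: 1 × 829 = 829
  C-C: 1 × 334 = 334
  C-H: 4 × 406 = 1624
  O=O: 4 × 505 = 2020
  Σ(broken) = 4807 kJ
Bonds formed (products):
  C=O: 6 × 811 = 4866
  O-H: 4 × 472 = 1888
  Σ(formed) = 6754 kJ
ΔH = Σ(broken) − Σ(formed) = 4807 − 6754 = −1947 kJ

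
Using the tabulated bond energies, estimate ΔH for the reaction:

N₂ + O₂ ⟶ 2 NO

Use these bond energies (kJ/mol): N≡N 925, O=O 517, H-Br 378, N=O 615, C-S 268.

Bonds broken (reactants):
  N≡N: 1 × 925 = 925
  O=O: 1 × 517 = 517
  Σ(broken) = 1442 kJ
Bonds formed (products):
  N=O: 2 × 615 = 1230
  Σ(formed) = 1230 kJ
ΔH = Σ(broken) − Σ(formed) = 1442 − 1230 = +212 kJ

ΔH ≈ +212 kJ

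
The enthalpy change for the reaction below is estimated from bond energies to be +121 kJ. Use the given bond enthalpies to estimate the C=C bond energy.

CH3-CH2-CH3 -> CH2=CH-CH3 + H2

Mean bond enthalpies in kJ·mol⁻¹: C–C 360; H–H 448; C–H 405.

Let D be the C=C bond energy.
Σ(broken) = 2×360 + 8×405 = 3960
Σ(formed) = 1×360 + 6×405 + 1×D + 1×448 = 3238 + D
ΔH = Σ(broken) − Σ(formed) = (3960) − (3238 + D) = +722 − D
Setting this equal to +121 kJ gives D = 601 kJ/mol.

D(C=C) ≈ 601 kJ/mol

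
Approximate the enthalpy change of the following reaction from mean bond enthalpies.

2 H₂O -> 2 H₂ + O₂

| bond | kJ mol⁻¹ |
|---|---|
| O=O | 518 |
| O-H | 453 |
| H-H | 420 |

Bonds broken (reactants):
  O-H: 4 × 453 = 1812
  Σ(broken) = 1812 kJ
Bonds formed (products):
  H-H: 2 × 420 = 840
  O=O: 1 × 518 = 518
  Σ(formed) = 1358 kJ
ΔH = Σ(broken) − Σ(formed) = 1812 − 1358 = +454 kJ

ΔH ≈ +454 kJ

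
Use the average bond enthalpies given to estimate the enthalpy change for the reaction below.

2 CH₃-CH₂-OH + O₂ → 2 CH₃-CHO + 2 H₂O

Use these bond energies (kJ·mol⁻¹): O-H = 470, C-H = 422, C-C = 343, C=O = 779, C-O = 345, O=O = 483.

Bonds broken (reactants):
  C-C: 2 × 343 = 686
  C-H: 10 × 422 = 4220
  C-O: 2 × 345 = 690
  O-H: 2 × 470 = 940
  O=O: 1 × 483 = 483
  Σ(broken) = 7019 kJ
Bonds formed (products):
  C-C: 2 × 343 = 686
  C-H: 8 × 422 = 3376
  C=O: 2 × 779 = 1558
  O-H: 4 × 470 = 1880
  Σ(formed) = 7500 kJ
ΔH = Σ(broken) − Σ(formed) = 7019 − 7500 = −481 kJ

ΔH ≈ −481 kJ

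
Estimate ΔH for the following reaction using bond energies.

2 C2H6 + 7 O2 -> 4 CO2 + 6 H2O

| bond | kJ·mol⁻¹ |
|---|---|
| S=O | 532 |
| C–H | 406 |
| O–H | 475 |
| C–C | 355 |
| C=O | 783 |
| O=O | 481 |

Bonds broken (reactants):
  C–C: 2 × 355 = 710
  C–H: 12 × 406 = 4872
  O=O: 7 × 481 = 3367
  Σ(broken) = 8949 kJ
Bonds formed (products):
  C=O: 8 × 783 = 6264
  O–H: 12 × 475 = 5700
  Σ(formed) = 11964 kJ
ΔH = Σ(broken) − Σ(formed) = 8949 − 11964 = −3015 kJ

ΔH ≈ −3015 kJ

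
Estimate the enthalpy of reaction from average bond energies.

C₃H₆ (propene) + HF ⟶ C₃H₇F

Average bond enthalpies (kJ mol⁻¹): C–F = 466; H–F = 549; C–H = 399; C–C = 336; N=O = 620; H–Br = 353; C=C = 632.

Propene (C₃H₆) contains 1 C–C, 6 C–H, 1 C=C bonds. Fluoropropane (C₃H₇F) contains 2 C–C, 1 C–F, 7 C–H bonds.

Bonds broken (reactants):
  C–C: 1 × 336 = 336
  C–H: 6 × 399 = 2394
  C=C: 1 × 632 = 632
  H–F: 1 × 549 = 549
  Σ(broken) = 3911 kJ
Bonds formed (products):
  C–C: 2 × 336 = 672
  C–F: 1 × 466 = 466
  C–H: 7 × 399 = 2793
  Σ(formed) = 3931 kJ
ΔH = Σ(broken) − Σ(formed) = 3911 − 3931 = −20 kJ

ΔH ≈ −20 kJ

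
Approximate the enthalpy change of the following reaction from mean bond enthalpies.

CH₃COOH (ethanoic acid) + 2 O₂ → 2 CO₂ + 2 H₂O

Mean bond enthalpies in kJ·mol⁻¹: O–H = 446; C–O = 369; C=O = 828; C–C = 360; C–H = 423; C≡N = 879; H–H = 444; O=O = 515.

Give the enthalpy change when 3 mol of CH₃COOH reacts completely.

Bonds broken (reactants):
  C–C: 1 × 360 = 360
  C–H: 3 × 423 = 1269
  C–O: 1 × 369 = 369
  C=O: 1 × 828 = 828
  O–H: 1 × 446 = 446
  O=O: 2 × 515 = 1030
  Σ(broken) = 4302 kJ
Bonds formed (products):
  C=O: 4 × 828 = 3312
  O–H: 4 × 446 = 1784
  Σ(formed) = 5096 kJ
ΔH = Σ(broken) − Σ(formed) = 4302 − 5096 = −794 kJ
For 3× the reaction as written: 3 × (−794) = −2382 kJ

ΔH = −2382 kJ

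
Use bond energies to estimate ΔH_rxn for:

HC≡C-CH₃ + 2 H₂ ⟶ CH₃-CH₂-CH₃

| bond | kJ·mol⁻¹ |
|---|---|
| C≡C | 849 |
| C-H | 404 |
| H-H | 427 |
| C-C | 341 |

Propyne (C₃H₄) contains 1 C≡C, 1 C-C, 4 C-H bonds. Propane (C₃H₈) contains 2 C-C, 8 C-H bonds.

Bonds broken (reactants):
  C≡C: 1 × 849 = 849
  C-C: 1 × 341 = 341
  C-H: 4 × 404 = 1616
  H-H: 2 × 427 = 854
  Σ(broken) = 3660 kJ
Bonds formed (products):
  C-C: 2 × 341 = 682
  C-H: 8 × 404 = 3232
  Σ(formed) = 3914 kJ
ΔH = Σ(broken) − Σ(formed) = 3660 − 3914 = −254 kJ

ΔH ≈ −254 kJ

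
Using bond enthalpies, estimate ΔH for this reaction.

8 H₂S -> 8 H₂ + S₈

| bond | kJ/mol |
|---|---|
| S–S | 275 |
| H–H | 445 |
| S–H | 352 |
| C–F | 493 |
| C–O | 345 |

Bonds broken (reactants):
  S–H: 16 × 352 = 5632
  Σ(broken) = 5632 kJ
Bonds formed (products):
  H–H: 8 × 445 = 3560
  S–S: 8 × 275 = 2200
  Σ(formed) = 5760 kJ
ΔH = Σ(broken) − Σ(formed) = 5632 − 5760 = −128 kJ

ΔH ≈ −128 kJ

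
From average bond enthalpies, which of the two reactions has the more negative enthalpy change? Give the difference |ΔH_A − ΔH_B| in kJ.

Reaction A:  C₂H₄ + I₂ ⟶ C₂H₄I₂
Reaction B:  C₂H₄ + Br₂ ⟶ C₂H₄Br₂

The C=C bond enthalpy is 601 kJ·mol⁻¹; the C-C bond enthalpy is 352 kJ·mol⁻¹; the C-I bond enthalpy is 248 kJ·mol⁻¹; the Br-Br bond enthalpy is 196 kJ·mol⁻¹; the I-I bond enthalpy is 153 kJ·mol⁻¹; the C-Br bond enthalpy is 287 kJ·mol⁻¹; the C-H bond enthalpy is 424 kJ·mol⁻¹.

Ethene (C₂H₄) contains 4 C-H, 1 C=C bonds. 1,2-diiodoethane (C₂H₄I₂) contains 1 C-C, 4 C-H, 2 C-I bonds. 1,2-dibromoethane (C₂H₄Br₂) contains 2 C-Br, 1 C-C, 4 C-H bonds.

Reaction B, by 35 kJ

Reaction A:
  Bonds broken (reactants):
    C-H: 4 × 424 = 1696
    C=C: 1 × 601 = 601
    I-I: 1 × 153 = 153
    Σ(broken) = 2450 kJ
  Bonds formed (products):
    C-C: 1 × 352 = 352
    C-H: 4 × 424 = 1696
    C-I: 2 × 248 = 496
    Σ(formed) = 2544 kJ
  ΔH_A = 2450 − 2544 = −94 kJ
Reaction B:
  Bonds broken (reactants):
    Br-Br: 1 × 196 = 196
    C-H: 4 × 424 = 1696
    C=C: 1 × 601 = 601
    Σ(broken) = 2493 kJ
  Bonds formed (products):
    C-Br: 2 × 287 = 574
    C-C: 1 × 352 = 352
    C-H: 4 × 424 = 1696
    Σ(formed) = 2622 kJ
  ΔH_B = 2493 − 2622 = −129 kJ
ΔH_A − ΔH_B = +35 kJ, so reaction B has the more negative ΔH; |ΔH_A − ΔH_B| = 35 kJ.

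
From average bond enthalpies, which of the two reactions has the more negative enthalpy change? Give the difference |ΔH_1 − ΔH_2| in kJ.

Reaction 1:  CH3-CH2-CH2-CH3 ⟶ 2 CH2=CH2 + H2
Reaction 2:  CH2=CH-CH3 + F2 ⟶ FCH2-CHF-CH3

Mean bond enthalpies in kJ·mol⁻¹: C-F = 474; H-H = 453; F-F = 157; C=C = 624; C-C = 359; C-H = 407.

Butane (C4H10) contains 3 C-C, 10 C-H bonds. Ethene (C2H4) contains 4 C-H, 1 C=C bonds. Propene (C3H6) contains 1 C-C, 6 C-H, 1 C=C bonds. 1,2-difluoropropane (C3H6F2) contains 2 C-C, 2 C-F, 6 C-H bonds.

Reaction 2, by 716 kJ

Reaction 1:
  Bonds broken (reactants):
    C-C: 3 × 359 = 1077
    C-H: 10 × 407 = 4070
    Σ(broken) = 5147 kJ
  Bonds formed (products):
    C-H: 8 × 407 = 3256
    C=C: 2 × 624 = 1248
    H-H: 1 × 453 = 453
    Σ(formed) = 4957 kJ
  ΔH_1 = 5147 − 4957 = +190 kJ
Reaction 2:
  Bonds broken (reactants):
    C-C: 1 × 359 = 359
    C-H: 6 × 407 = 2442
    C=C: 1 × 624 = 624
    F-F: 1 × 157 = 157
    Σ(broken) = 3582 kJ
  Bonds formed (products):
    C-C: 2 × 359 = 718
    C-F: 2 × 474 = 948
    C-H: 6 × 407 = 2442
    Σ(formed) = 4108 kJ
  ΔH_2 = 3582 − 4108 = −526 kJ
ΔH_1 − ΔH_2 = +716 kJ, so reaction 2 has the more negative ΔH; |ΔH_1 − ΔH_2| = 716 kJ.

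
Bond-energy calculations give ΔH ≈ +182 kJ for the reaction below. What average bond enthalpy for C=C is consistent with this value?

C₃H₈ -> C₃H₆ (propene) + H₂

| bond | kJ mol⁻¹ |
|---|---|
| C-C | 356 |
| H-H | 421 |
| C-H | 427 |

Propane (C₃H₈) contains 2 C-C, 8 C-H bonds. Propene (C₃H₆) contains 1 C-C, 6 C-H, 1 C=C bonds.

Let D be the C=C bond energy.
Σ(broken) = 2×356 + 8×427 = 4128
Σ(formed) = 1×356 + 6×427 + 1×D + 1×421 = 3339 + D
ΔH = Σ(broken) − Σ(formed) = (4128) − (3339 + D) = +789 − D
Setting this equal to +182 kJ gives D = 607 kJ/mol.

D(C=C) ≈ 607 kJ/mol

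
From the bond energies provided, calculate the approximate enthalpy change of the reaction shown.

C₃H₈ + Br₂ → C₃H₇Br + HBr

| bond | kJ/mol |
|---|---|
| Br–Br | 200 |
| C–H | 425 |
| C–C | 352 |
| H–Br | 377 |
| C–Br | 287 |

ΔH ≈ −39 kJ

Bonds broken (reactants):
  Br–Br: 1 × 200 = 200
  C–C: 2 × 352 = 704
  C–H: 8 × 425 = 3400
  Σ(broken) = 4304 kJ
Bonds formed (products):
  C–Br: 1 × 287 = 287
  C–C: 2 × 352 = 704
  C–H: 7 × 425 = 2975
  H–Br: 1 × 377 = 377
  Σ(formed) = 4343 kJ
ΔH = Σ(broken) − Σ(formed) = 4304 − 4343 = −39 kJ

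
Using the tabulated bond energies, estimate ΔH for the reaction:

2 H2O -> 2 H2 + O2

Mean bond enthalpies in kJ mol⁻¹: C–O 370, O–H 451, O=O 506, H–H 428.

Bonds broken (reactants):
  O–H: 4 × 451 = 1804
  Σ(broken) = 1804 kJ
Bonds formed (products):
  H–H: 2 × 428 = 856
  O=O: 1 × 506 = 506
  Σ(formed) = 1362 kJ
ΔH = Σ(broken) − Σ(formed) = 1804 − 1362 = +442 kJ

ΔH ≈ +442 kJ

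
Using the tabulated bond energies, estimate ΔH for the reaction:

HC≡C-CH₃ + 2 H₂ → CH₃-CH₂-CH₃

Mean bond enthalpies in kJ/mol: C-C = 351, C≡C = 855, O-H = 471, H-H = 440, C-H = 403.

Bonds broken (reactants):
  C≡C: 1 × 855 = 855
  C-C: 1 × 351 = 351
  C-H: 4 × 403 = 1612
  H-H: 2 × 440 = 880
  Σ(broken) = 3698 kJ
Bonds formed (products):
  C-C: 2 × 351 = 702
  C-H: 8 × 403 = 3224
  Σ(formed) = 3926 kJ
ΔH = Σ(broken) − Σ(formed) = 3698 − 3926 = −228 kJ

ΔH ≈ −228 kJ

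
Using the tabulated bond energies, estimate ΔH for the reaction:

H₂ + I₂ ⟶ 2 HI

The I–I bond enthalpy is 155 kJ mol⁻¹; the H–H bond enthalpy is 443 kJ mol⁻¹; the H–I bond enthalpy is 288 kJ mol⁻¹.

Bonds broken (reactants):
  H–H: 1 × 443 = 443
  I–I: 1 × 155 = 155
  Σ(broken) = 598 kJ
Bonds formed (products):
  H–I: 2 × 288 = 576
  Σ(formed) = 576 kJ
ΔH = Σ(broken) − Σ(formed) = 598 − 576 = +22 kJ

ΔH ≈ +22 kJ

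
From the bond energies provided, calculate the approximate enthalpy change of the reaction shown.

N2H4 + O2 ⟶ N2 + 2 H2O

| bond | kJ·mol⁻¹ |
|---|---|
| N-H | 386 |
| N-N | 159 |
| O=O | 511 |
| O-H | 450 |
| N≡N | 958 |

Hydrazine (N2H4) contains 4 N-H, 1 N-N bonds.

Bonds broken (reactants):
  N-H: 4 × 386 = 1544
  N-N: 1 × 159 = 159
  O=O: 1 × 511 = 511
  Σ(broken) = 2214 kJ
Bonds formed (products):
  N≡N: 1 × 958 = 958
  O-H: 4 × 450 = 1800
  Σ(formed) = 2758 kJ
ΔH = Σ(broken) − Σ(formed) = 2214 − 2758 = −544 kJ

ΔH ≈ −544 kJ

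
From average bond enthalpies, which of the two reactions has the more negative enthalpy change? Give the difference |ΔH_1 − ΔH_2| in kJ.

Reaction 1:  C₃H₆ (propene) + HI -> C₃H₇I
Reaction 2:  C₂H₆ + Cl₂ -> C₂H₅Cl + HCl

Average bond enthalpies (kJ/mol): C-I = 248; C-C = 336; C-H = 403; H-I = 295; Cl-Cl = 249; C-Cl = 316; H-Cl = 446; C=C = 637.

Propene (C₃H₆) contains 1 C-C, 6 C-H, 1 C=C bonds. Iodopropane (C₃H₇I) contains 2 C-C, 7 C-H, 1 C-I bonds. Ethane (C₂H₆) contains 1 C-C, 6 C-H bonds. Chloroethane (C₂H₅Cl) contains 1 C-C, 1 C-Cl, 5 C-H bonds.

Reaction 2, by 55 kJ

Reaction 1:
  Bonds broken (reactants):
    C-C: 1 × 336 = 336
    C-H: 6 × 403 = 2418
    C=C: 1 × 637 = 637
    H-I: 1 × 295 = 295
    Σ(broken) = 3686 kJ
  Bonds formed (products):
    C-C: 2 × 336 = 672
    C-H: 7 × 403 = 2821
    C-I: 1 × 248 = 248
    Σ(formed) = 3741 kJ
  ΔH_1 = 3686 − 3741 = −55 kJ
Reaction 2:
  Bonds broken (reactants):
    C-C: 1 × 336 = 336
    C-H: 6 × 403 = 2418
    Cl-Cl: 1 × 249 = 249
    Σ(broken) = 3003 kJ
  Bonds formed (products):
    C-C: 1 × 336 = 336
    C-Cl: 1 × 316 = 316
    C-H: 5 × 403 = 2015
    H-Cl: 1 × 446 = 446
    Σ(formed) = 3113 kJ
  ΔH_2 = 3003 − 3113 = −110 kJ
ΔH_1 − ΔH_2 = +55 kJ, so reaction 2 has the more negative ΔH; |ΔH_1 − ΔH_2| = 55 kJ.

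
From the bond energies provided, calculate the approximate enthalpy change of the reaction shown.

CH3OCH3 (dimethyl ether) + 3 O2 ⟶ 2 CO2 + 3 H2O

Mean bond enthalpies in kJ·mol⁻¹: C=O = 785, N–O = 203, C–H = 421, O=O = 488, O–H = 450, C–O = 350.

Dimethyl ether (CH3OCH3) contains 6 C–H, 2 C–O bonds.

Bonds broken (reactants):
  C–H: 6 × 421 = 2526
  C–O: 2 × 350 = 700
  O=O: 3 × 488 = 1464
  Σ(broken) = 4690 kJ
Bonds formed (products):
  C=O: 4 × 785 = 3140
  O–H: 6 × 450 = 2700
  Σ(formed) = 5840 kJ
ΔH = Σ(broken) − Σ(formed) = 4690 − 5840 = −1150 kJ

ΔH ≈ −1150 kJ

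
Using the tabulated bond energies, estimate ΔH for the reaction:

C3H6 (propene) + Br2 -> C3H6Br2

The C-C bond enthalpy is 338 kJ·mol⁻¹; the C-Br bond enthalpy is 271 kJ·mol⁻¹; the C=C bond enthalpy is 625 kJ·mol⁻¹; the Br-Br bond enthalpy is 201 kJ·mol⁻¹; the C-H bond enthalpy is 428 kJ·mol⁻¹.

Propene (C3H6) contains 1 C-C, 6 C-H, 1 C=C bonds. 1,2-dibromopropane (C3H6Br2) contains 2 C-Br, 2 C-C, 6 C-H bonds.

Bonds broken (reactants):
  Br-Br: 1 × 201 = 201
  C-C: 1 × 338 = 338
  C-H: 6 × 428 = 2568
  C=C: 1 × 625 = 625
  Σ(broken) = 3732 kJ
Bonds formed (products):
  C-Br: 2 × 271 = 542
  C-C: 2 × 338 = 676
  C-H: 6 × 428 = 2568
  Σ(formed) = 3786 kJ
ΔH = Σ(broken) − Σ(formed) = 3732 − 3786 = −54 kJ

ΔH ≈ −54 kJ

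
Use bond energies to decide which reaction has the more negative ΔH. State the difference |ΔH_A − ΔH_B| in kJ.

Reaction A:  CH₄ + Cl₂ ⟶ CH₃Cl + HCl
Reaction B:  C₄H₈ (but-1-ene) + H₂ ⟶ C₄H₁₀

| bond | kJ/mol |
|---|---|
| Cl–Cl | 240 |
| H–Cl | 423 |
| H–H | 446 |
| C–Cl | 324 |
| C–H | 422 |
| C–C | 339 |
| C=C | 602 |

Reaction B, by 50 kJ

Reaction A:
  Bonds broken (reactants):
    C–H: 4 × 422 = 1688
    Cl–Cl: 1 × 240 = 240
    Σ(broken) = 1928 kJ
  Bonds formed (products):
    C–Cl: 1 × 324 = 324
    C–H: 3 × 422 = 1266
    H–Cl: 1 × 423 = 423
    Σ(formed) = 2013 kJ
  ΔH_A = 1928 − 2013 = −85 kJ
Reaction B:
  Bonds broken (reactants):
    C–C: 2 × 339 = 678
    C–H: 8 × 422 = 3376
    C=C: 1 × 602 = 602
    H–H: 1 × 446 = 446
    Σ(broken) = 5102 kJ
  Bonds formed (products):
    C–C: 3 × 339 = 1017
    C–H: 10 × 422 = 4220
    Σ(formed) = 5237 kJ
  ΔH_B = 5102 − 5237 = −135 kJ
ΔH_A − ΔH_B = +50 kJ, so reaction B has the more negative ΔH; |ΔH_A − ΔH_B| = 50 kJ.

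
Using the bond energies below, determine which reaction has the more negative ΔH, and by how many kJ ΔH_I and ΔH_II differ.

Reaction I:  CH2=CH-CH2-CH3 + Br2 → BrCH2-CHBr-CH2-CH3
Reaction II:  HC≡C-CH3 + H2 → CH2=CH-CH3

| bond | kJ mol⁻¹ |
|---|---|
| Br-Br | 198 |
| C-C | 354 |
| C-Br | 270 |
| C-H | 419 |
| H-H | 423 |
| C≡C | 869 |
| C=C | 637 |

Reaction II, by 124 kJ

Reaction I:
  Bonds broken (reactants):
    Br-Br: 1 × 198 = 198
    C-C: 2 × 354 = 708
    C-H: 8 × 419 = 3352
    C=C: 1 × 637 = 637
    Σ(broken) = 4895 kJ
  Bonds formed (products):
    C-Br: 2 × 270 = 540
    C-C: 3 × 354 = 1062
    C-H: 8 × 419 = 3352
    Σ(formed) = 4954 kJ
  ΔH_I = 4895 − 4954 = −59 kJ
Reaction II:
  Bonds broken (reactants):
    C≡C: 1 × 869 = 869
    C-C: 1 × 354 = 354
    C-H: 4 × 419 = 1676
    H-H: 1 × 423 = 423
    Σ(broken) = 3322 kJ
  Bonds formed (products):
    C-C: 1 × 354 = 354
    C-H: 6 × 419 = 2514
    C=C: 1 × 637 = 637
    Σ(formed) = 3505 kJ
  ΔH_II = 3322 − 3505 = −183 kJ
ΔH_I − ΔH_II = +124 kJ, so reaction II has the more negative ΔH; |ΔH_I − ΔH_II| = 124 kJ.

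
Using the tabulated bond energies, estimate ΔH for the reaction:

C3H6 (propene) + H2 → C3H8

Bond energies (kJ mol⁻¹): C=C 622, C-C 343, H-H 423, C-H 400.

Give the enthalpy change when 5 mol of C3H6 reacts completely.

ΔH = −490 kJ

Bonds broken (reactants):
  C-C: 1 × 343 = 343
  C-H: 6 × 400 = 2400
  C=C: 1 × 622 = 622
  H-H: 1 × 423 = 423
  Σ(broken) = 3788 kJ
Bonds formed (products):
  C-C: 2 × 343 = 686
  C-H: 8 × 400 = 3200
  Σ(formed) = 3886 kJ
ΔH = Σ(broken) − Σ(formed) = 3788 − 3886 = −98 kJ
For 5× the reaction as written: 5 × (−98) = −490 kJ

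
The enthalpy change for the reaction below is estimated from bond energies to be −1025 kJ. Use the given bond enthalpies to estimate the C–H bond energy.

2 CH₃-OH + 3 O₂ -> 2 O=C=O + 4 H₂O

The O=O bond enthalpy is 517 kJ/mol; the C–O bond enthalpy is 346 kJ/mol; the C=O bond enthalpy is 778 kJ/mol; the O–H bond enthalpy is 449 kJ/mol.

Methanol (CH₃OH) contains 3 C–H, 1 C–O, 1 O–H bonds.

Let D be the C–H bond energy.
Σ(broken) = 6×D + 2×346 + 2×449 + 3×517 = 3141 + 6D
Σ(formed) = 4×778 + 8×449 = 6704
ΔH = Σ(broken) − Σ(formed) = (3141 + 6D) − (6704) = −3563 + 6D
Setting this equal to −1025 kJ gives 6D = 2538, so D = 423 kJ/mol.

D(C–H) ≈ 423 kJ/mol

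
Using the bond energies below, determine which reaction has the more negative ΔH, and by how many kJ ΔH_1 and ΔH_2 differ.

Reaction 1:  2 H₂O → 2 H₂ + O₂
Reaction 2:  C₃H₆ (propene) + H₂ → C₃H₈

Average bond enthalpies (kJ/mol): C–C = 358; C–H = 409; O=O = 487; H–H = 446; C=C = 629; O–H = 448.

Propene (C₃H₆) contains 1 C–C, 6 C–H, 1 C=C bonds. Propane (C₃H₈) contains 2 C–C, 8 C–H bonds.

Reaction 1:
  Bonds broken (reactants):
    O–H: 4 × 448 = 1792
    Σ(broken) = 1792 kJ
  Bonds formed (products):
    H–H: 2 × 446 = 892
    O=O: 1 × 487 = 487
    Σ(formed) = 1379 kJ
  ΔH_1 = 1792 − 1379 = +413 kJ
Reaction 2:
  Bonds broken (reactants):
    C–C: 1 × 358 = 358
    C–H: 6 × 409 = 2454
    C=C: 1 × 629 = 629
    H–H: 1 × 446 = 446
    Σ(broken) = 3887 kJ
  Bonds formed (products):
    C–C: 2 × 358 = 716
    C–H: 8 × 409 = 3272
    Σ(formed) = 3988 kJ
  ΔH_2 = 3887 − 3988 = −101 kJ
ΔH_1 − ΔH_2 = +514 kJ, so reaction 2 has the more negative ΔH; |ΔH_1 − ΔH_2| = 514 kJ.

Reaction 2, by 514 kJ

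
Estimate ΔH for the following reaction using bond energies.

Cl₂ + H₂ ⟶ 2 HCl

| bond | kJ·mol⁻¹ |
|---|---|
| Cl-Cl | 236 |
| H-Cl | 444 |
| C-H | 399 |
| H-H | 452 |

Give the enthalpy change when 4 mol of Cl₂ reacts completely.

ΔH = −800 kJ

Bonds broken (reactants):
  Cl-Cl: 1 × 236 = 236
  H-H: 1 × 452 = 452
  Σ(broken) = 688 kJ
Bonds formed (products):
  H-Cl: 2 × 444 = 888
  Σ(formed) = 888 kJ
ΔH = Σ(broken) − Σ(formed) = 688 − 888 = −200 kJ
For 4× the reaction as written: 4 × (−200) = −800 kJ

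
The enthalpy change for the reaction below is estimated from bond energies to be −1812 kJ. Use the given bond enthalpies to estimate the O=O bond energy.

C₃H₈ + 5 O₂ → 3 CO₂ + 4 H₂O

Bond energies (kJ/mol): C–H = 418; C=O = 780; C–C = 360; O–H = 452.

D(O=O) ≈ 484 kJ/mol

Let D be the O=O bond energy.
Σ(broken) = 2×360 + 8×418 + 5×D = 4064 + 5D
Σ(formed) = 6×780 + 8×452 = 8296
ΔH = Σ(broken) − Σ(formed) = (4064 + 5D) − (8296) = −4232 + 5D
Setting this equal to −1812 kJ gives 5D = 2420, so D = 484 kJ/mol.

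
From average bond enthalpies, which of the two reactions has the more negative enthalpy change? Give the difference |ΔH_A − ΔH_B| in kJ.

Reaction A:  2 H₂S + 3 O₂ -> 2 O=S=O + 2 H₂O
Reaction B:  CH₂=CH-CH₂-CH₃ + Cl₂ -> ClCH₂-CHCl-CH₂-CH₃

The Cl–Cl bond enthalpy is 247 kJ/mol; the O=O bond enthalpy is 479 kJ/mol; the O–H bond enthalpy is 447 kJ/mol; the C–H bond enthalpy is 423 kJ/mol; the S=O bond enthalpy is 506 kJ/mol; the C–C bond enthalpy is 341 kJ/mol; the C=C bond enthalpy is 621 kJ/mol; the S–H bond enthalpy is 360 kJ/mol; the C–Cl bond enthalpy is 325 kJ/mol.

Reaction A, by 812 kJ

Reaction A:
  Bonds broken (reactants):
    O=O: 3 × 479 = 1437
    S–H: 4 × 360 = 1440
    Σ(broken) = 2877 kJ
  Bonds formed (products):
    O–H: 4 × 447 = 1788
    S=O: 4 × 506 = 2024
    Σ(formed) = 3812 kJ
  ΔH_A = 2877 − 3812 = −935 kJ
Reaction B:
  Bonds broken (reactants):
    C–C: 2 × 341 = 682
    C–H: 8 × 423 = 3384
    C=C: 1 × 621 = 621
    Cl–Cl: 1 × 247 = 247
    Σ(broken) = 4934 kJ
  Bonds formed (products):
    C–C: 3 × 341 = 1023
    C–Cl: 2 × 325 = 650
    C–H: 8 × 423 = 3384
    Σ(formed) = 5057 kJ
  ΔH_B = 4934 − 5057 = −123 kJ
ΔH_A − ΔH_B = −812 kJ, so reaction A has the more negative ΔH; |ΔH_A − ΔH_B| = 812 kJ.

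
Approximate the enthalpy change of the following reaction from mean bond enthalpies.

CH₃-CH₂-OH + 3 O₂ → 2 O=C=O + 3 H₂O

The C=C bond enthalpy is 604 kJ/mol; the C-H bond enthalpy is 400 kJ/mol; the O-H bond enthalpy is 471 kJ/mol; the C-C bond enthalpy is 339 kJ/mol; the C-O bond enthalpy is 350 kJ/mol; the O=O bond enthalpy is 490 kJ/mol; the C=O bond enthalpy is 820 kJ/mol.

ΔH ≈ −1476 kJ

Bonds broken (reactants):
  C-C: 1 × 339 = 339
  C-H: 5 × 400 = 2000
  C-O: 1 × 350 = 350
  O-H: 1 × 471 = 471
  O=O: 3 × 490 = 1470
  Σ(broken) = 4630 kJ
Bonds formed (products):
  C=O: 4 × 820 = 3280
  O-H: 6 × 471 = 2826
  Σ(formed) = 6106 kJ
ΔH = Σ(broken) − Σ(formed) = 4630 − 6106 = −1476 kJ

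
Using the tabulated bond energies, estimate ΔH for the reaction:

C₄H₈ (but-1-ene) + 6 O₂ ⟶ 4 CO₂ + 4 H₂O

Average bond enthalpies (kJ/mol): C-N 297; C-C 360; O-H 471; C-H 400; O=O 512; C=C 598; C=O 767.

ΔH ≈ −2314 kJ

Bonds broken (reactants):
  C-C: 2 × 360 = 720
  C-H: 8 × 400 = 3200
  C=C: 1 × 598 = 598
  O=O: 6 × 512 = 3072
  Σ(broken) = 7590 kJ
Bonds formed (products):
  C=O: 8 × 767 = 6136
  O-H: 8 × 471 = 3768
  Σ(formed) = 9904 kJ
ΔH = Σ(broken) − Σ(formed) = 7590 − 9904 = −2314 kJ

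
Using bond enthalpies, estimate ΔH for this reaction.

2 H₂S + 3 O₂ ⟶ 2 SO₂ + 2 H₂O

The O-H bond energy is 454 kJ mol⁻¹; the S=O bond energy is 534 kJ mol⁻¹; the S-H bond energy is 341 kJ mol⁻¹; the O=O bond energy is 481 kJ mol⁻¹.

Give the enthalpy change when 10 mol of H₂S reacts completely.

ΔH = −5725 kJ

Bonds broken (reactants):
  O=O: 3 × 481 = 1443
  S-H: 4 × 341 = 1364
  Σ(broken) = 2807 kJ
Bonds formed (products):
  O-H: 4 × 454 = 1816
  S=O: 4 × 534 = 2136
  Σ(formed) = 3952 kJ
ΔH = Σ(broken) − Σ(formed) = 2807 − 3952 = −1145 kJ
For 5× the reaction as written: 5 × (−1145) = −5725 kJ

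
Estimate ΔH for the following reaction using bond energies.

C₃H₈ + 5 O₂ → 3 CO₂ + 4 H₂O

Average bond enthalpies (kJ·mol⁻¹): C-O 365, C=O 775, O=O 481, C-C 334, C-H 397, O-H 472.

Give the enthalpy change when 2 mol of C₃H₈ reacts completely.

Bonds broken (reactants):
  C-C: 2 × 334 = 668
  C-H: 8 × 397 = 3176
  O=O: 5 × 481 = 2405
  Σ(broken) = 6249 kJ
Bonds formed (products):
  C=O: 6 × 775 = 4650
  O-H: 8 × 472 = 3776
  Σ(formed) = 8426 kJ
ΔH = Σ(broken) − Σ(formed) = 6249 − 8426 = −2177 kJ
For 2× the reaction as written: 2 × (−2177) = −4354 kJ

ΔH = −4354 kJ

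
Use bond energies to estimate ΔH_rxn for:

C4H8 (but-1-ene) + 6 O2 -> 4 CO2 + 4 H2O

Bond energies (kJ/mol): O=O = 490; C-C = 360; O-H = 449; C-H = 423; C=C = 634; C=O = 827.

ΔH ≈ −2530 kJ

Bonds broken (reactants):
  C-C: 2 × 360 = 720
  C-H: 8 × 423 = 3384
  C=C: 1 × 634 = 634
  O=O: 6 × 490 = 2940
  Σ(broken) = 7678 kJ
Bonds formed (products):
  C=O: 8 × 827 = 6616
  O-H: 8 × 449 = 3592
  Σ(formed) = 10208 kJ
ΔH = Σ(broken) − Σ(formed) = 7678 − 10208 = −2530 kJ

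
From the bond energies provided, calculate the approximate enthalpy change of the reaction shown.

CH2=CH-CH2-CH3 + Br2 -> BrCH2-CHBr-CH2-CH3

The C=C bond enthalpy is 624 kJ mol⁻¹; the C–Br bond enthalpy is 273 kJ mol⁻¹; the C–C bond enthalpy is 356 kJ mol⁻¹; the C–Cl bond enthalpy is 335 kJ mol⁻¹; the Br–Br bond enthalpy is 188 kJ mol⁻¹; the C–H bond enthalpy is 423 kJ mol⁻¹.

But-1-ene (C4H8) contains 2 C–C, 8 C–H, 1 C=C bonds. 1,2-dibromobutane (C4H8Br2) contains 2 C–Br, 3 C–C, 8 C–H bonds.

Bonds broken (reactants):
  Br–Br: 1 × 188 = 188
  C–C: 2 × 356 = 712
  C–H: 8 × 423 = 3384
  C=C: 1 × 624 = 624
  Σ(broken) = 4908 kJ
Bonds formed (products):
  C–Br: 2 × 273 = 546
  C–C: 3 × 356 = 1068
  C–H: 8 × 423 = 3384
  Σ(formed) = 4998 kJ
ΔH = Σ(broken) − Σ(formed) = 4908 − 4998 = −90 kJ

ΔH ≈ −90 kJ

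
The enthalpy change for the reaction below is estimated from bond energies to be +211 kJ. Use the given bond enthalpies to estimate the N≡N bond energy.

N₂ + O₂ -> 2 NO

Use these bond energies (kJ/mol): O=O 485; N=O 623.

Let D be the N≡N bond energy.
Σ(broken) = 1×D + 1×485 = 485 + D
Σ(formed) = 2×623 = 1246
ΔH = Σ(broken) − Σ(formed) = (485 + D) − (1246) = −761 + D
Setting this equal to +211 kJ gives D = 972 kJ/mol.

D(N≡N) ≈ 972 kJ/mol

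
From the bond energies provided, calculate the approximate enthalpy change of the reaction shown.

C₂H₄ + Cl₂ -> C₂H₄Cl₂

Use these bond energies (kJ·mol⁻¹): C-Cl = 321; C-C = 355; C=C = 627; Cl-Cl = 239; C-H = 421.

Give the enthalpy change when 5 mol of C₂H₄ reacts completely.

Bonds broken (reactants):
  C-H: 4 × 421 = 1684
  C=C: 1 × 627 = 627
  Cl-Cl: 1 × 239 = 239
  Σ(broken) = 2550 kJ
Bonds formed (products):
  C-C: 1 × 355 = 355
  C-Cl: 2 × 321 = 642
  C-H: 4 × 421 = 1684
  Σ(formed) = 2681 kJ
ΔH = Σ(broken) − Σ(formed) = 2550 − 2681 = −131 kJ
For 5× the reaction as written: 5 × (−131) = −655 kJ

ΔH = −655 kJ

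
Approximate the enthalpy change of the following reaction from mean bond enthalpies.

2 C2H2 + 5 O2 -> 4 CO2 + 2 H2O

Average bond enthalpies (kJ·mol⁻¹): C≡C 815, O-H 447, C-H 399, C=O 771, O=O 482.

ΔH ≈ −2320 kJ

Bonds broken (reactants):
  C≡C: 2 × 815 = 1630
  C-H: 4 × 399 = 1596
  O=O: 5 × 482 = 2410
  Σ(broken) = 5636 kJ
Bonds formed (products):
  C=O: 8 × 771 = 6168
  O-H: 4 × 447 = 1788
  Σ(formed) = 7956 kJ
ΔH = Σ(broken) − Σ(formed) = 5636 − 7956 = −2320 kJ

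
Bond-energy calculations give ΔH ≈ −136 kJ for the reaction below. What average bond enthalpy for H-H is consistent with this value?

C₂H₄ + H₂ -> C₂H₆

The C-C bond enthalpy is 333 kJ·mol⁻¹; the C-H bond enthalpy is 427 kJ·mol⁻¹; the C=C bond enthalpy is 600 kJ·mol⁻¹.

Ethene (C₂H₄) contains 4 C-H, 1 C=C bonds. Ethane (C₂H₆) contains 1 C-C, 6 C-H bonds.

D(H-H) ≈ 451 kJ/mol

Let D be the H-H bond energy.
Σ(broken) = 4×427 + 1×600 + 1×D = 2308 + D
Σ(formed) = 1×333 + 6×427 = 2895
ΔH = Σ(broken) − Σ(formed) = (2308 + D) − (2895) = −587 + D
Setting this equal to −136 kJ gives D = 451 kJ/mol.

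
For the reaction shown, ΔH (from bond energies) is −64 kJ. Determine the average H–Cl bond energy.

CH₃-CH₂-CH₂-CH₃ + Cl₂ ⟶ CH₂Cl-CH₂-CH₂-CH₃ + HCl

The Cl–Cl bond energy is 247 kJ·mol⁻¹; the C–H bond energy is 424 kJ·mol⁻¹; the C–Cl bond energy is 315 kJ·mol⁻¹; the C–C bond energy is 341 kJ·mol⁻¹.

D(H–Cl) ≈ 420 kJ/mol

Let D be the H–Cl bond energy.
Σ(broken) = 3×341 + 10×424 + 1×247 = 5510
Σ(formed) = 3×341 + 1×315 + 9×424 + 1×D = 5154 + D
ΔH = Σ(broken) − Σ(formed) = (5510) − (5154 + D) = +356 − D
Setting this equal to −64 kJ gives D = 420 kJ/mol.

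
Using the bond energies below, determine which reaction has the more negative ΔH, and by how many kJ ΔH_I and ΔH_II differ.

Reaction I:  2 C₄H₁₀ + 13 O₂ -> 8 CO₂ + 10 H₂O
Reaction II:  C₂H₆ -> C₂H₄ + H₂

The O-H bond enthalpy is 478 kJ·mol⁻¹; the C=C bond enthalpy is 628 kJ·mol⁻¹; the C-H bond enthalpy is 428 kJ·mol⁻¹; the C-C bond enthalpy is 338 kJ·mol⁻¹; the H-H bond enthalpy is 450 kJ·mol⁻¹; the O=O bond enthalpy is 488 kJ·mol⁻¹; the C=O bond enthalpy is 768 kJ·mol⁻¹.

Reaction I, by 5032 kJ

Reaction I:
  Bonds broken (reactants):
    C-C: 6 × 338 = 2028
    C-H: 20 × 428 = 8560
    O=O: 13 × 488 = 6344
    Σ(broken) = 16932 kJ
  Bonds formed (products):
    C=O: 16 × 768 = 12288
    O-H: 20 × 478 = 9560
    Σ(formed) = 21848 kJ
  ΔH_I = 16932 − 21848 = −4916 kJ
Reaction II:
  Bonds broken (reactants):
    C-C: 1 × 338 = 338
    C-H: 6 × 428 = 2568
    Σ(broken) = 2906 kJ
  Bonds formed (products):
    C-H: 4 × 428 = 1712
    C=C: 1 × 628 = 628
    H-H: 1 × 450 = 450
    Σ(formed) = 2790 kJ
  ΔH_II = 2906 − 2790 = +116 kJ
ΔH_I − ΔH_II = −5032 kJ, so reaction I has the more negative ΔH; |ΔH_I − ΔH_II| = 5032 kJ.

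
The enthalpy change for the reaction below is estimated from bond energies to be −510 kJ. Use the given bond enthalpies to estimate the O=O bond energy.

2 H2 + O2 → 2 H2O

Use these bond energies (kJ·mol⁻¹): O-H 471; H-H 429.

D(O=O) ≈ 516 kJ/mol

Let D be the O=O bond energy.
Σ(broken) = 2×429 + 1×D = 858 + D
Σ(formed) = 4×471 = 1884
ΔH = Σ(broken) − Σ(formed) = (858 + D) − (1884) = −1026 + D
Setting this equal to −510 kJ gives D = 516 kJ/mol.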